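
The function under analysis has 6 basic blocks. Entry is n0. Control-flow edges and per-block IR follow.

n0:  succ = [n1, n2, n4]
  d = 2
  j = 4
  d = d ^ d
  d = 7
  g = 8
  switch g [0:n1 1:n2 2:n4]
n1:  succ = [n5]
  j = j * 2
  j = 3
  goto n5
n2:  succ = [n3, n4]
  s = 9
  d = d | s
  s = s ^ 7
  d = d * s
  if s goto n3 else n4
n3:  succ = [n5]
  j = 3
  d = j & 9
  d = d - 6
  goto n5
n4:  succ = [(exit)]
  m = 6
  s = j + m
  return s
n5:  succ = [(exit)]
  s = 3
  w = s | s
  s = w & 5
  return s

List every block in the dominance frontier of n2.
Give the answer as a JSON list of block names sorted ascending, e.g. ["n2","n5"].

Answer: ["n4", "n5"]

Derivation:
idom tree: n1←n0 n2←n0 n3←n2 n4←n0 n5←n0
Dom∩ at merges:
  n4: preds {n0,n2}: {n0} ∩ {n0,n2} = {n0}; idom=n0
  n5: preds {n1,n3}: {n0,n1} ∩ {n0,n2,n3} = {n0}; idom=n0

Frontier:
  join n4 pred n0: · stop@n0
  join n4 pred n2: n2 stop@n0
  join n5 pred n1: n1 stop@n0
  join n5 pred n3: n3→n2 stop@n0
  n0 → ∅
  n1 → {n5}
  n2 → {n4,n5}
  n3 → {n5}
  n4 → ∅
  n5 → ∅

DF(n2) = ["n4", "n5"]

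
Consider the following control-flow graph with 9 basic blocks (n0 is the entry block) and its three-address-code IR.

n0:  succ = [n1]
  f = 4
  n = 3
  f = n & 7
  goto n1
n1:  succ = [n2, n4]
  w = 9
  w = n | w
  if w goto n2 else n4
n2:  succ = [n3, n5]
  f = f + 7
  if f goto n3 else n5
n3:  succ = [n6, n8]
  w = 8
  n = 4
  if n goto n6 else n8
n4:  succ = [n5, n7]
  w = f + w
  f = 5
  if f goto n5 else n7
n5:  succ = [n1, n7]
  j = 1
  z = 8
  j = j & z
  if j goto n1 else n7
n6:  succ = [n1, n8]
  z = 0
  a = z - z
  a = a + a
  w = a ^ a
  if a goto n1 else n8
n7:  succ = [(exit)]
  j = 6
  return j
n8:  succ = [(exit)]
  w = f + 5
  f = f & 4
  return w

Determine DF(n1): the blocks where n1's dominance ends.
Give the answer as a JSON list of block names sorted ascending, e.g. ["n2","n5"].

idom tree: n1←n0 n2←n1 n3←n2 n4←n1 n5←n1 n6←n3 n7←n1 n8←n3
Join-block Dom:
  n1: preds {n0,n5,n6}: {n0} ∩ {n0,n1,n5} ∩ {n0,n1,n2,n3,n6} = {n0}; idom=n0
  n5: preds {n2,n4}: {n0,n1,n2} ∩ {n0,n1,n4} = {n0,n1}; idom=n1
  n7: preds {n4,n5}: {n0,n1,n4} ∩ {n0,n1,n5} = {n0,n1}; idom=n1
  n8: preds {n3,n6}: {n0,n1,n2,n3} ∩ {n0,n1,n2,n3,n6} = {n0,n1,n2,n3}; idom=n3

DF walk-up:
  n1←n0: walk · to n0
  n1←n5: walk n5→n1 to n0
  n1←n6: walk n6→n3→n2→n1 to n0
  n5←n2: walk n2 to n1
  n5←n4: walk n4 to n1
  n7←n4: walk n4 to n1
  n7←n5: walk n5 to n1
  n8←n3: walk · to n3
  n8←n6: walk n6 to n3
  n0: DF=∅
  n1: DF={n1}
  n2: DF={n1,n5}
  n3: DF={n1}
  n4: DF={n5,n7}
  n5: DF={n1,n7}
  n6: DF={n1,n8}
  n7: DF=∅
  n8: DF=∅

DF(n1) = ["n1"]

Answer: ["n1"]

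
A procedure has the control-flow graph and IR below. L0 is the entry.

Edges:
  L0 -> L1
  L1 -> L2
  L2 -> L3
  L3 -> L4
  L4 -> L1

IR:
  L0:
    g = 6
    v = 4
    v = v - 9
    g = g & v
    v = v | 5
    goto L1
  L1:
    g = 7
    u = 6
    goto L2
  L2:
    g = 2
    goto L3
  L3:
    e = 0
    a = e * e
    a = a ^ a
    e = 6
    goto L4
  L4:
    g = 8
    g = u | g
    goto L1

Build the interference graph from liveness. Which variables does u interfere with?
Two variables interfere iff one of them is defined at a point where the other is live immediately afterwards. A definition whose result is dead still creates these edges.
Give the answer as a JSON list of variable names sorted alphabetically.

Per-block:
  L0: {g,v} / ∅
  L1: {g,u} / ∅
  L2: {g} / ∅
  L3: {a,e} / ∅
  L4: {g} / {u}

Liveness:
  L0: in=∅ out=∅
  L1: in=∅ out={u}
  L2: in={u} out={u}
  L3: in={u} out={u}
  L4: in={u} out=∅

Interference:
  a: {u}
  e: {u}
  g: {u,v}
  u: {a,e,g}
  v: {g}

N(u) = ["a", "e", "g"]

Answer: ["a", "e", "g"]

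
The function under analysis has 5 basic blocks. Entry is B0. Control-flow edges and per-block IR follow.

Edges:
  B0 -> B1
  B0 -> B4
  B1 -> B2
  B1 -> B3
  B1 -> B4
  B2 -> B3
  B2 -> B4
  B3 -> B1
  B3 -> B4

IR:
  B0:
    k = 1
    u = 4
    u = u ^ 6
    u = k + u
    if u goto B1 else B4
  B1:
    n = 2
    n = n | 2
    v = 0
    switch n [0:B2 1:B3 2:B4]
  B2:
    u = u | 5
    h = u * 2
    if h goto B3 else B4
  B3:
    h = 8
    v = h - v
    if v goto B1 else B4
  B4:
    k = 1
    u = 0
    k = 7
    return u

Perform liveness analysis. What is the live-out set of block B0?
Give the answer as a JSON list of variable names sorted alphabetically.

Answer: ["u"]

Working:
Block summaries:
  B0 def {k,u} use ∅
  B1 def {n,v} use ∅
  B2 def {h,u} use {u}
  B3 def {h,v} use {v}
  B4 def {k,u} use ∅

Liveness:
  B0: in=∅ out={u}
  B1: in={u} out={u,v}
  B2: in={u,v} out={u,v}
  B3: in={u,v} out={u}
  B4: in=∅ out=∅

live-out(B0) = ["u"]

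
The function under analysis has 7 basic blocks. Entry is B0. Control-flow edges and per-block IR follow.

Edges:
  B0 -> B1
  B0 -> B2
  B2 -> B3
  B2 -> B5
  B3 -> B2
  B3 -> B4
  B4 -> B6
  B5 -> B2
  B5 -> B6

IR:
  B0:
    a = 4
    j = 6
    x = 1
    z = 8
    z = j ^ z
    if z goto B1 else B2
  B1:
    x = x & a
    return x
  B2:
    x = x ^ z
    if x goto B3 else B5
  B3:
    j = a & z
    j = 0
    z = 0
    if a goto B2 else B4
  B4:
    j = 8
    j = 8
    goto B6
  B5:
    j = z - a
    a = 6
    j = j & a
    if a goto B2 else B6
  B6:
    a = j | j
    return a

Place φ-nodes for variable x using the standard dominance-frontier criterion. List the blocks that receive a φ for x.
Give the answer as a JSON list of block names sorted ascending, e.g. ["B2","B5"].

idom tree: B1←B0 B2←B0 B3←B2 B4←B3 B5←B2 B6←B2
Dom∩ at merges:
  B2: preds {B0,B3,B5}: {B0} ∩ {B0,B2,B3} ∩ {B0,B2,B5} = {B0}; idom=B0
  B6: preds {B4,B5}: {B0,B2,B3,B4} ∩ {B0,B2,B5} = {B0,B2}; idom=B2

Frontier:
  B2←B0: walk · to B0
  B2←B3: walk B3→B2 to B0
  B2←B5: walk B5→B2 to B0
  B6←B4: walk B4→B3 to B2
  B6←B5: walk B5 to B2
  DF(B0)=∅
  DF(B1)=∅
  DF(B2)={B2}
  DF(B3)={B2,B6}
  DF(B4)={B6}
  DF(B5)={B2,B6}
  DF(B6)=∅

φ for x: defs {B0,B1,B2}
  DF⁺ = {B2}

Answer: ["B2"]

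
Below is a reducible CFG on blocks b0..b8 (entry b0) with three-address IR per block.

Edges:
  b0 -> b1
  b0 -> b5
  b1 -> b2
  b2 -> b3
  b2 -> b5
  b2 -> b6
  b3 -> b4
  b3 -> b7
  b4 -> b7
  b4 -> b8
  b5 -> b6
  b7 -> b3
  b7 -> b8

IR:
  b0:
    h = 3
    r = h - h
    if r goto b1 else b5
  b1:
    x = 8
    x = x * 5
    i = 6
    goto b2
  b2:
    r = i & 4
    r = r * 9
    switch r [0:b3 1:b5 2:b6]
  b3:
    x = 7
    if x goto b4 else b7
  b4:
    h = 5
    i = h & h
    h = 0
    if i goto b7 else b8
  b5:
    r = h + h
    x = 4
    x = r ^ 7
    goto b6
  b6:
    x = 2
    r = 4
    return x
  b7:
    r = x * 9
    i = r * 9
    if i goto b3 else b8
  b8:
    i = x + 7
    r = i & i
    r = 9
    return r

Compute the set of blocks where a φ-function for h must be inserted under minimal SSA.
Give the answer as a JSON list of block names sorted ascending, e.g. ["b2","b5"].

idom tree: b1←b0 b2←b1 b3←b2 b4←b3 b5←b0 b6←b0 b7←b3 b8←b3
Dom∩ at merges:
  b3: preds {b2,b7}: {b0,b1,b2} ∩ {b0,b1,b2,b3,b7} = {b0,b1,b2}; idom=b2
  b5: preds {b0,b2}: {b0} ∩ {b0,b1,b2} = {b0}; idom=b0
  b6: preds {b2,b5}: {b0,b1,b2} ∩ {b0,b5} = {b0}; idom=b0
  b7: preds {b3,b4}: {b0,b1,b2,b3} ∩ {b0,b1,b2,b3,b4} = {b0,b1,b2,b3}; idom=b3
  b8: preds {b4,b7}: {b0,b1,b2,b3,b4} ∩ {b0,b1,b2,b3,b7} = {b0,b1,b2,b3}; idom=b3

DF derivation:
  join b3 pred b2: · stop@b2
  join b3 pred b7: b7→b3 stop@b2
  join b5 pred b0: · stop@b0
  join b5 pred b2: b2→b1 stop@b0
  join b6 pred b2: b2→b1 stop@b0
  join b6 pred b5: b5 stop@b0
  join b7 pred b3: · stop@b3
  join b7 pred b4: b4 stop@b3
  join b8 pred b4: b4 stop@b3
  join b8 pred b7: b7 stop@b3
  DF(b0)=∅
  DF(b1)={b5,b6}
  DF(b2)={b5,b6}
  DF(b3)={b3}
  DF(b4)={b7,b8}
  DF(b5)={b6}
  DF(b6)=∅
  DF(b7)={b3,b8}
  DF(b8)=∅

φ for h: defs {b0,b4}
  DF⁺ = {b3,b7,b8}

Answer: ["b3", "b7", "b8"]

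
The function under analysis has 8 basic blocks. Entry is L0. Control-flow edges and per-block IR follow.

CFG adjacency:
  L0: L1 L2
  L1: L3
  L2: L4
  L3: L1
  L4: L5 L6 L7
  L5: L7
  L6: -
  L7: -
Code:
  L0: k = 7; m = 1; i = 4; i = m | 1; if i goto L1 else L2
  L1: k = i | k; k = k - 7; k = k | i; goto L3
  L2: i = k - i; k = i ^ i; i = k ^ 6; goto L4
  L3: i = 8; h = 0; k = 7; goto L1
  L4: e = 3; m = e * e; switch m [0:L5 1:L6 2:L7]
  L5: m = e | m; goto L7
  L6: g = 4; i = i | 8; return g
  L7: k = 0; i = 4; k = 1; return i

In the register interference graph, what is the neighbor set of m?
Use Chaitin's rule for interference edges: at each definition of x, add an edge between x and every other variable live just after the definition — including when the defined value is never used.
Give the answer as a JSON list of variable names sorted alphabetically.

Per-block:
  L0: {i,k,m} / ∅
  L1: {k} / {i,k}
  L2: {i,k} / {i,k}
  L3: {h,i,k} / ∅
  L4: {e,m} / ∅
  L5: {m} / {e,m}
  L6: {g,i} / {i}
  L7: {i,k} / ∅

Live sets:
  live L0: ∅→{i,k}
  live L1: {i,k}→∅
  live L2: {i,k}→{i}
  live L3: ∅→{i,k}
  live L4: {i}→{e,i,m}
  live L5: {e,m}→∅
  live L6: {i}→∅
  live L7: ∅→∅

Interfere edges:
  e — {i,m}
  g — {i}
  h — {i}
  i — {e,g,h,k,m}
  k — {i,m}
  m — {e,i,k}

N(m) = ["e", "i", "k"]

Answer: ["e", "i", "k"]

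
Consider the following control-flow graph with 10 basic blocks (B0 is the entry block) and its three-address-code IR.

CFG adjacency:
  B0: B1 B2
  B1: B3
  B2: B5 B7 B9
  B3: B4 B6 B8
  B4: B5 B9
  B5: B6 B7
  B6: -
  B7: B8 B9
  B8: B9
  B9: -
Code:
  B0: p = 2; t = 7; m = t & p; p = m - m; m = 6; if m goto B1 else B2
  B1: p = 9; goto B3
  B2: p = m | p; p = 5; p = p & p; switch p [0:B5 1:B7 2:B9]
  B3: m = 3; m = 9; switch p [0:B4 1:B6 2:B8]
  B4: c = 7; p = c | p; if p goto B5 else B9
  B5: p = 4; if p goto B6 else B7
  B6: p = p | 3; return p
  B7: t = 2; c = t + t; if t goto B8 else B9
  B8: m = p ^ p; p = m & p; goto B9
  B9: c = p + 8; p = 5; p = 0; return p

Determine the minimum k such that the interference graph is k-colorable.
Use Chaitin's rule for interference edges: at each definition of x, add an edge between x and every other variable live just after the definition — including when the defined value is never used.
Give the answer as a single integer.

Answer: 3

Derivation:
Per-block:
  B0 def {m,p,t} use ∅
  B1 def {p} use ∅
  B2 def {p} use {m,p}
  B3 def {m} use {p}
  B4 def {c,p} use {p}
  B5 def {p} use ∅
  B6 def {p} use {p}
  B7 def {c,t} use ∅
  B8 def {m,p} use {p}
  B9 def {c,p} use {p}

Backward fixpoint:
  B0 li=∅ lo={m,p}
  B1 li=∅ lo={p}
  B2 li={m,p} lo={p}
  B3 li={p} lo={p}
  B4 li={p} lo={p}
  B5 li=∅ lo={p}
  B6 li={p} lo=∅
  B7 li={p} lo={p}
  B8 li={p} lo={p}
  B9 li={p} lo=∅

Conflict graph:
  c — {p,t}
  m — {p}
  p — {c,m,t}
  t — {c,p}

Colouring:
  clique {c,p,t} ⇒ need ≥ 3
  assign c→R1 m→R1 p→R0 t→R2 — no edge inside a register ⇒ χ ≤ 3
  χ = 3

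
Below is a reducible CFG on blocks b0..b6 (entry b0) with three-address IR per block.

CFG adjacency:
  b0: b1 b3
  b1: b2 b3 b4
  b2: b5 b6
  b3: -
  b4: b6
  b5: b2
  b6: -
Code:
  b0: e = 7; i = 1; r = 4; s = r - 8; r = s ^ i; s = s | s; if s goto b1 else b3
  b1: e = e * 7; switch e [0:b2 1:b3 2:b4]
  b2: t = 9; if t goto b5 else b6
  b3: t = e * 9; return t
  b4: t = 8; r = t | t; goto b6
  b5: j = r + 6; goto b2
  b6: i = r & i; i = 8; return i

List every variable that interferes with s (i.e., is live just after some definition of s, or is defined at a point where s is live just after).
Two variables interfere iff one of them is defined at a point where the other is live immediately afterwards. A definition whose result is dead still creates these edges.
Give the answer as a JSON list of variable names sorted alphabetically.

Answer: ["e", "i", "r"]

Working:
Per-block:
  b0: {e,i,r,s} / ∅
  b1: {e} / {e}
  b2: {t} / ∅
  b3: {t} / {e}
  b4: {r,t} / ∅
  b5: {j} / {r}
  b6: {i} / {i,r}

Backward fixpoint:
  live b0: ∅→{e,i,r}
  live b1: {e,i,r}→{e,i,r}
  live b2: {i,r}→{i,r}
  live b3: {e}→∅
  live b4: {i}→{i,r}
  live b5: {i,r}→{i,r}
  live b6: {i,r}→∅

Interference:
  e — {i,r,s}
  i — {e,j,r,s,t}
  j — {i,r}
  r — {e,i,j,s,t}
  s — {e,i,r}
  t — {i,r}

N(s) = ["e", "i", "r"]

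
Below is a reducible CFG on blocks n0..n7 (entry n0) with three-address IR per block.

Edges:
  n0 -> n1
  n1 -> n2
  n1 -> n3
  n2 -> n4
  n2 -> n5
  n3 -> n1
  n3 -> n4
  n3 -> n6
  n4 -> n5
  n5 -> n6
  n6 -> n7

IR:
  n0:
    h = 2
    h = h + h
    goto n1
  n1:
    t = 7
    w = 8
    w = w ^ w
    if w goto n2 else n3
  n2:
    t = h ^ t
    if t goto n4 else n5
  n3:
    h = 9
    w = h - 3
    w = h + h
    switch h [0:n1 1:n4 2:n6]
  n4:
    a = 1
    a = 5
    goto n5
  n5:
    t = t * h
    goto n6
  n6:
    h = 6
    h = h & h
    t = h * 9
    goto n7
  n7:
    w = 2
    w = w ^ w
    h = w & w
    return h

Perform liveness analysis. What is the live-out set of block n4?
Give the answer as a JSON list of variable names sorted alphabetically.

Answer: ["h", "t"]

Analysis:
Per-block:
  n0 def {h} use ∅
  n1 def {t,w} use ∅
  n2 def {t} use {h,t}
  n3 def {h,w} use ∅
  n4 def {a} use ∅
  n5 def {t} use {h,t}
  n6 def {h,t} use ∅
  n7 def {h,w} use ∅

Backward fixpoint:
  live n0: ∅→{h}
  live n1: {h}→{h,t}
  live n2: {h,t}→{h,t}
  live n3: {t}→{h,t}
  live n4: {h,t}→{h,t}
  live n5: {h,t}→∅
  live n6: ∅→∅
  live n7: ∅→∅

live-out(n4) = ["h", "t"]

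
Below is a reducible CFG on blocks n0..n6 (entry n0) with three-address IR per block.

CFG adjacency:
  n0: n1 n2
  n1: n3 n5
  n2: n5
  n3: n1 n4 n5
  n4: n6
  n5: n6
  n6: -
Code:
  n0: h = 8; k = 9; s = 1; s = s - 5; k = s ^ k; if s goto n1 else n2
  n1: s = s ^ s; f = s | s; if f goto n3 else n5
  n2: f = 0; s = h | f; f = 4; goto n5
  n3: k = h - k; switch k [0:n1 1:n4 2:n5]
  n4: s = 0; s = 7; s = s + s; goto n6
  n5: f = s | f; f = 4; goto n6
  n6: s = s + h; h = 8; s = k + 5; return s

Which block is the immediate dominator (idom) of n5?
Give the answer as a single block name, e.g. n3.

idom tree: n1←n0 n2←n0 n3←n1 n4←n3 n5←n0 n6←n0
Dom∩ at merges:
  n1: preds {n0,n3}: {n0} ∩ {n0,n1,n3} = {n0}; idom=n0
  n5: preds {n1,n2,n3}: {n0,n1} ∩ {n0,n2} ∩ {n0,n1,n3} = {n0}; idom=n0
  n6: preds {n4,n5}: {n0,n1,n3,n4} ∩ {n0,n5} = {n0}; idom=n0

idom(n5) = n0

Answer: n0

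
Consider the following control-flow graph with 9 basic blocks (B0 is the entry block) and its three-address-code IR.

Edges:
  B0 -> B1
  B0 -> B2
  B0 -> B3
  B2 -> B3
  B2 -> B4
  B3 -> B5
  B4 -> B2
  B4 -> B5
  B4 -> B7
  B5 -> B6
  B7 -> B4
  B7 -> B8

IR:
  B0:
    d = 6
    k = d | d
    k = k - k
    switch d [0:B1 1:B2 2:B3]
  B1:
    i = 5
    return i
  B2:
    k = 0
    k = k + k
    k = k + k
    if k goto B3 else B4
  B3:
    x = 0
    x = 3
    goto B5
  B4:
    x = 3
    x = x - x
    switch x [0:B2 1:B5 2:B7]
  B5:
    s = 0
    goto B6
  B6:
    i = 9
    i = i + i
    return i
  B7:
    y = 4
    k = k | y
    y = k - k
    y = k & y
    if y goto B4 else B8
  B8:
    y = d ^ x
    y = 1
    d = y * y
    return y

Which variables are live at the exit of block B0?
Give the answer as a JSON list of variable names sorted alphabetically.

Per-block:
  B0: def={d,k} ue=∅
  B1: def={i} ue=∅
  B2: def={k} ue=∅
  B3: def={x} ue=∅
  B4: def={x} ue=∅
  B5: def={s} ue=∅
  B6: def={i} ue=∅
  B7: def={k,y} ue={k}
  B8: def={d,y} ue={d,x}

Live sets:
  B0: in=∅ out={d}
  B1: in=∅ out=∅
  B2: in={d} out={d,k}
  B3: in=∅ out=∅
  B4: in={d,k} out={d,k,x}
  B5: in=∅ out=∅
  B6: in=∅ out=∅
  B7: in={d,k,x} out={d,k,x}
  B8: in={d,x} out=∅

live-out(B0) = ["d"]

Answer: ["d"]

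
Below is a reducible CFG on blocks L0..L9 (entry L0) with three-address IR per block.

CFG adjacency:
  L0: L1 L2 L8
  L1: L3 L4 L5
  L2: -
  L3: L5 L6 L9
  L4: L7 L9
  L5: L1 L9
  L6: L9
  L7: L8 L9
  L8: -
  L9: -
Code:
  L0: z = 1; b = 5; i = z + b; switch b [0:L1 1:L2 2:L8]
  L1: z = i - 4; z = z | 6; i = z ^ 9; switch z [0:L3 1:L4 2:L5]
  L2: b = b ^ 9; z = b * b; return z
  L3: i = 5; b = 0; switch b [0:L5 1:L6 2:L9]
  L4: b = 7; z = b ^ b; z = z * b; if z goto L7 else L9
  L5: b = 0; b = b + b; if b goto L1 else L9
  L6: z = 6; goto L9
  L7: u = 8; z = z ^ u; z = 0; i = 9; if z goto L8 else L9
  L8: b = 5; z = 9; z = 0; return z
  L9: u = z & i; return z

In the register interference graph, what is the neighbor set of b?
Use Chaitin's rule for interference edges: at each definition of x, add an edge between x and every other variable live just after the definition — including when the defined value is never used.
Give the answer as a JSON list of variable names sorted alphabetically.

Per-block:
  L0: def={b,i,z} ue=∅
  L1: def={i,z} ue={i}
  L2: def={b,z} ue={b}
  L3: def={b,i} ue=∅
  L4: def={b,z} ue=∅
  L5: def={b} ue=∅
  L6: def={z} ue=∅
  L7: def={i,u,z} ue={z}
  L8: def={b,z} ue=∅
  L9: def={u} ue={i,z}

Backward fixpoint:
  L0 li=∅ lo={b,i}
  L1 li={i} lo={i,z}
  L2 li={b} lo=∅
  L3 li={z} lo={i,z}
  L4 li={i} lo={i,z}
  L5 li={i,z} lo={i,z}
  L6 li={i} lo={i,z}
  L7 li={z} lo={i,z}
  L8 li=∅ lo=∅
  L9 li={i,z} lo=∅

Interfere edges:
  b — {i,z}
  i — {b,z}
  u — {z}
  z — {b,i,u}

N(b) = ["i", "z"]

Answer: ["i", "z"]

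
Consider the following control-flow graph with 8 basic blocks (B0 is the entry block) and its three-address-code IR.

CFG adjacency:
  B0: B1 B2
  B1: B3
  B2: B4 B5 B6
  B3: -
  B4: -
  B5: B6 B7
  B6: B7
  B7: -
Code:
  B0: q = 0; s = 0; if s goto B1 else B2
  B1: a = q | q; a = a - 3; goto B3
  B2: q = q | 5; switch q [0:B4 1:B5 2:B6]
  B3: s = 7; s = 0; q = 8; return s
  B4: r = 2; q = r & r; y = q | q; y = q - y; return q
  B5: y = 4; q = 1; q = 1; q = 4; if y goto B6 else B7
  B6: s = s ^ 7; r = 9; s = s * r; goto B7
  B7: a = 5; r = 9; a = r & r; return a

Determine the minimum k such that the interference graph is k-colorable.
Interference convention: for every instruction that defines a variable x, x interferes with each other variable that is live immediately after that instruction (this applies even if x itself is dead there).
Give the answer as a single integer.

Answer: 3

Analysis:
def/use:
  B0: def={q,s} ue=∅
  B1: def={a} ue={q}
  B2: def={q} ue={q}
  B3: def={q,s} ue=∅
  B4: def={q,r,y} ue=∅
  B5: def={q,y} ue=∅
  B6: def={r,s} ue={s}
  B7: def={a,r} ue=∅

Backward fixpoint:
  B0 li=∅ lo={q,s}
  B1 li={q} lo=∅
  B2 li={q,s} lo={s}
  B3 li=∅ lo=∅
  B4 li=∅ lo=∅
  B5 li={s} lo={s}
  B6 li={s} lo=∅
  B7 li=∅ lo=∅

Conflict graph:
  a: ∅
  q: {s,y}
  r: {s}
  s: {q,r,y}
  y: {q,s}

Colouring:
  clique {q,s,y} ⇒ need ≥ 3
  3-colouring: c0={a,s}  c1={q,r}  c2={y}
  χ = 3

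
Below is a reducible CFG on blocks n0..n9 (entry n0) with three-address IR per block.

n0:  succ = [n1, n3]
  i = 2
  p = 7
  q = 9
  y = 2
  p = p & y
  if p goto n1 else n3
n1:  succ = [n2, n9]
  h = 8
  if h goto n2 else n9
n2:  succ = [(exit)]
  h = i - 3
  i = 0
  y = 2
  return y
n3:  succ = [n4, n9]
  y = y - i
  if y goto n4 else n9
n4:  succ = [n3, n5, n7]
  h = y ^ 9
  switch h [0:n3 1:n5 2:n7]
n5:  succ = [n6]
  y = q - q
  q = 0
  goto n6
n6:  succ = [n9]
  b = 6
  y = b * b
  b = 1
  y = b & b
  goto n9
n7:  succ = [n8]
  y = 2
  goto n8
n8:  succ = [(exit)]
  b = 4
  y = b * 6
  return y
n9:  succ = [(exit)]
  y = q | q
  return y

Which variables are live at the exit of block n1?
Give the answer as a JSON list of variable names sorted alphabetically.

Block summaries:
  n0: {i,p,q,y} / ∅
  n1: {h} / ∅
  n2: {h,i,y} / {i}
  n3: {y} / {i,y}
  n4: {h} / {y}
  n5: {q,y} / {q}
  n6: {b,y} / ∅
  n7: {y} / ∅
  n8: {b,y} / ∅
  n9: {y} / {q}

Live sets:
  n0 li=∅ lo={i,q,y}
  n1 li={i,q} lo={i,q}
  n2 li={i} lo=∅
  n3 li={i,q,y} lo={i,q,y}
  n4 li={i,q,y} lo={i,q,y}
  n5 li={q} lo={q}
  n6 li={q} lo={q}
  n7 li=∅ lo=∅
  n8 li=∅ lo=∅
  n9 li={q} lo=∅

live-out(n1) = ["i", "q"]

Answer: ["i", "q"]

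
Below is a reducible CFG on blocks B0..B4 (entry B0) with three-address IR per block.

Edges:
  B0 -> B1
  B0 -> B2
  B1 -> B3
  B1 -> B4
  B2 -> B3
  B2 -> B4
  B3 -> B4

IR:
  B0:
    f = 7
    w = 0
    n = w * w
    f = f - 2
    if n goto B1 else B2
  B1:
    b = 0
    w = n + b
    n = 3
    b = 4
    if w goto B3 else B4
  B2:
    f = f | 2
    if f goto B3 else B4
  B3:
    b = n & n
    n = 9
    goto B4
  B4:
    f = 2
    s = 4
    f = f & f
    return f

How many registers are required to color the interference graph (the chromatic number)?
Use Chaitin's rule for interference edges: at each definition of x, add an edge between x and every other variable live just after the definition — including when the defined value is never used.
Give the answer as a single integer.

Answer: 3

Working:
def/use:
  B0 def {f,n,w} use ∅
  B1 def {b,n,w} use {n}
  B2 def {f} use {f}
  B3 def {b,n} use {n}
  B4 def {f,s} use ∅

Backward fixpoint:
  B0: in=∅ out={f,n}
  B1: in={n} out={n}
  B2: in={f,n} out={n}
  B3: in={n} out=∅
  B4: in=∅ out=∅

Interference:
  b: {n,w}
  f: {n,s,w}
  n: {b,f,w}
  s: {f}
  w: {b,f,n}

Registers:
  lower bound: {b,n,w} mutually conflict ⇒ χ ≥ 3
  assign b→c0 f→c0 n→c1 s→c1 w→c2 — no edge inside a register ⇒ χ ≤ 3
  χ = 3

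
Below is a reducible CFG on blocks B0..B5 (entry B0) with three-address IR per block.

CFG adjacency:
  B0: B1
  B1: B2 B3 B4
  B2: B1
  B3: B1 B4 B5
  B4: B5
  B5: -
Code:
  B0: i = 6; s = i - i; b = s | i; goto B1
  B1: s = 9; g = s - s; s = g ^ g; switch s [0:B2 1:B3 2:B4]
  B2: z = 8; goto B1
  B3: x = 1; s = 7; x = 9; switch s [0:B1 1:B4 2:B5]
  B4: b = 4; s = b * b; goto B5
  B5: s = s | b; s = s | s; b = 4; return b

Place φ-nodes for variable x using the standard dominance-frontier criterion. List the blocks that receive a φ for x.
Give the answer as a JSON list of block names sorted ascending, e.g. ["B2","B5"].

idom tree: B1←B0 B2←B1 B3←B1 B4←B1 B5←B1
Dom∩ at merges:
  B1: preds {B0,B2,B3}: {B0} ∩ {B0,B1,B2} ∩ {B0,B1,B3} = {B0}; idom=B0
  B4: preds {B1,B3}: {B0,B1} ∩ {B0,B1,B3} = {B0,B1}; idom=B1
  B5: preds {B3,B4}: {B0,B1,B3} ∩ {B0,B1,B4} = {B0,B1}; idom=B1

Frontier:
  B1←B0: walk · to B0
  B1←B2: walk B2→B1 to B0
  B1←B3: walk B3→B1 to B0
  B4←B1: walk · to B1
  B4←B3: walk B3 to B1
  B5←B3: walk B3 to B1
  B5←B4: walk B4 to B1
  B0: DF=∅
  B1: DF={B1}
  B2: DF={B1}
  B3: DF={B1,B4,B5}
  B4: DF={B5}
  B5: DF=∅

φ for x: defs {B3}
  DF⁺ = {B1,B4,B5}

Answer: ["B1", "B4", "B5"]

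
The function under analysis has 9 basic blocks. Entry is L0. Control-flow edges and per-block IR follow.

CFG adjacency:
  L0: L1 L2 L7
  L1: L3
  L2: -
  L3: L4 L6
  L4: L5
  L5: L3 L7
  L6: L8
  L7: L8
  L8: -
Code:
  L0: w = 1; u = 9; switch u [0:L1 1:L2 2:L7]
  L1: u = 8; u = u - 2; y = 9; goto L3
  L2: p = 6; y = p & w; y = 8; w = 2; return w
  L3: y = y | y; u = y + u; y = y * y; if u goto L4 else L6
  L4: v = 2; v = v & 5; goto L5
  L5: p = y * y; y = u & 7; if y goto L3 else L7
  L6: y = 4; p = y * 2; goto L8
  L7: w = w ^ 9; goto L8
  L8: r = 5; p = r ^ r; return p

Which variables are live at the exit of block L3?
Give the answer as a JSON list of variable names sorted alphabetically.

Answer: ["u", "w", "y"]

Analysis:
Per-block:
  L0: {u,w} / ∅
  L1: {u,y} / ∅
  L2: {p,w,y} / {w}
  L3: {u,y} / {u,y}
  L4: {v} / ∅
  L5: {p,y} / {u,y}
  L6: {p,y} / ∅
  L7: {w} / {w}
  L8: {p,r} / ∅

Live sets:
  L0 li=∅ lo={w}
  L1 li={w} lo={u,w,y}
  L2 li={w} lo=∅
  L3 li={u,w,y} lo={u,w,y}
  L4 li={u,w,y} lo={u,w,y}
  L5 li={u,w,y} lo={u,w,y}
  L6 li=∅ lo=∅
  L7 li={w} lo=∅
  L8 li=∅ lo=∅

live-out(L3) = ["u", "w", "y"]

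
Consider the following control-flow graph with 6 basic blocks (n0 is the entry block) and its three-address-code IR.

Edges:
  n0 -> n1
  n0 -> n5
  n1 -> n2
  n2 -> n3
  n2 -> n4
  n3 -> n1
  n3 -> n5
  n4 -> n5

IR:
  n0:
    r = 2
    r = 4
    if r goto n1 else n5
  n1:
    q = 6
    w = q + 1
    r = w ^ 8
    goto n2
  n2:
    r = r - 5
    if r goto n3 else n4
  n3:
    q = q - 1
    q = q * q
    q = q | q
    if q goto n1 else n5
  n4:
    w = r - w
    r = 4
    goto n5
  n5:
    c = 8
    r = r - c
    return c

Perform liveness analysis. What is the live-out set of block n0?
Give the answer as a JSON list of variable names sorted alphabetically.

def/use:
  n0 def {r} use ∅
  n1 def {q,r,w} use ∅
  n2 def {r} use {r}
  n3 def {q} use {q}
  n4 def {r,w} use {r,w}
  n5 def {c,r} use {r}

Live sets:
  n0 li=∅ lo={r}
  n1 li=∅ lo={q,r,w}
  n2 li={q,r,w} lo={q,r,w}
  n3 li={q,r} lo={r}
  n4 li={r,w} lo={r}
  n5 li={r} lo=∅

live-out(n0) = ["r"]

Answer: ["r"]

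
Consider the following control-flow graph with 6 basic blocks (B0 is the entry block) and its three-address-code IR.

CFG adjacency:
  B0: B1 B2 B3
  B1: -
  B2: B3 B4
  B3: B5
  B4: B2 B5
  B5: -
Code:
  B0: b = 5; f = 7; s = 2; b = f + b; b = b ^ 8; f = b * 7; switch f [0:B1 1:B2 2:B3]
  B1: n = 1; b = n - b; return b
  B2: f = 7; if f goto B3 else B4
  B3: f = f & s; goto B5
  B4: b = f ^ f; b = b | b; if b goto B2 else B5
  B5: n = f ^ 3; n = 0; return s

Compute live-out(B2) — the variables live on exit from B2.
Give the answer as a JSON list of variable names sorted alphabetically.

Block summaries:
  B0: {b,f,s} / ∅
  B1: {b,n} / {b}
  B2: {f} / ∅
  B3: {f} / {f,s}
  B4: {b} / {f}
  B5: {n} / {f,s}

Liveness:
  B0 li=∅ lo={b,f,s}
  B1 li={b} lo=∅
  B2 li={s} lo={f,s}
  B3 li={f,s} lo={f,s}
  B4 li={f,s} lo={f,s}
  B5 li={f,s} lo=∅

live-out(B2) = ["f", "s"]

Answer: ["f", "s"]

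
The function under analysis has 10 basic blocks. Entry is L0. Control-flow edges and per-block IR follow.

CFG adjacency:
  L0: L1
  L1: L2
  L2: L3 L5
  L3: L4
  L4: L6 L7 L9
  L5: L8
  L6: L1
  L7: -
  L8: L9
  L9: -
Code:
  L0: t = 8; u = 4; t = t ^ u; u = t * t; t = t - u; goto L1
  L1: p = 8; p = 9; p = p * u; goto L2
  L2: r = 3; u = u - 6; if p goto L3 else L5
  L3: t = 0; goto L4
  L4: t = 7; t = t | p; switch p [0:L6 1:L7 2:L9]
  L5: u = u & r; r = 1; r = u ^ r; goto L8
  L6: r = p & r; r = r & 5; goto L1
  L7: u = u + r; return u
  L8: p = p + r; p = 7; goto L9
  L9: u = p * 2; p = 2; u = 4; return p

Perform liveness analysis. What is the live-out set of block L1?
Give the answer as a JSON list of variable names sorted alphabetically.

def/use:
  L0: {t,u} / ∅
  L1: {p} / {u}
  L2: {r,u} / {p,u}
  L3: {t} / ∅
  L4: {t} / {p}
  L5: {r,u} / {r,u}
  L6: {r} / {p,r}
  L7: {u} / {r,u}
  L8: {p} / {p,r}
  L9: {p,u} / {p}

Backward fixpoint:
  L0: in=∅ out={u}
  L1: in={u} out={p,u}
  L2: in={p,u} out={p,r,u}
  L3: in={p,r,u} out={p,r,u}
  L4: in={p,r,u} out={p,r,u}
  L5: in={p,r,u} out={p,r}
  L6: in={p,r,u} out={u}
  L7: in={r,u} out=∅
  L8: in={p,r} out={p}
  L9: in={p} out=∅

live-out(L1) = ["p", "u"]

Answer: ["p", "u"]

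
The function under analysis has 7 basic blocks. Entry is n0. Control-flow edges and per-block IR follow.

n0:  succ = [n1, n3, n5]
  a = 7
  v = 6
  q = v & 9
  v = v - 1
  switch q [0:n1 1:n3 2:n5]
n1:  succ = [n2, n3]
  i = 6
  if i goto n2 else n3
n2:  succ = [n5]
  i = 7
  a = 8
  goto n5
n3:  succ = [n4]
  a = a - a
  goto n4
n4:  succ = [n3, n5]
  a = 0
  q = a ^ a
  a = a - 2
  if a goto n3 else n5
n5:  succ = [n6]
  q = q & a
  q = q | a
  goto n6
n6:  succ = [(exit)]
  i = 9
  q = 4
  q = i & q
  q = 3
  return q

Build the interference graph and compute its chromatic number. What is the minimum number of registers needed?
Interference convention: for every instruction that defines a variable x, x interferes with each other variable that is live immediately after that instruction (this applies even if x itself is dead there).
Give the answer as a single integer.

Block summaries:
  n0: {a,q,v} / ∅
  n1: {i} / ∅
  n2: {a,i} / ∅
  n3: {a} / {a}
  n4: {a,q} / ∅
  n5: {q} / {a,q}
  n6: {i,q} / ∅

Liveness:
  n0 li=∅ lo={a,q}
  n1 li={a,q} lo={a,q}
  n2 li={q} lo={a,q}
  n3 li={a} lo=∅
  n4 li=∅ lo={a,q}
  n5 li={a,q} lo=∅
  n6 li=∅ lo=∅

Interfere edges:
  a↔{i,q,v}
  i↔{a,q}
  q↔{a,i,v}
  v↔{a,q}

Registers:
  lower bound: {a,i,q} mutually conflict ⇒ χ ≥ 3
  3-colouring: c0={a}  c1={q}  c2={i,v}
  χ = 3

Answer: 3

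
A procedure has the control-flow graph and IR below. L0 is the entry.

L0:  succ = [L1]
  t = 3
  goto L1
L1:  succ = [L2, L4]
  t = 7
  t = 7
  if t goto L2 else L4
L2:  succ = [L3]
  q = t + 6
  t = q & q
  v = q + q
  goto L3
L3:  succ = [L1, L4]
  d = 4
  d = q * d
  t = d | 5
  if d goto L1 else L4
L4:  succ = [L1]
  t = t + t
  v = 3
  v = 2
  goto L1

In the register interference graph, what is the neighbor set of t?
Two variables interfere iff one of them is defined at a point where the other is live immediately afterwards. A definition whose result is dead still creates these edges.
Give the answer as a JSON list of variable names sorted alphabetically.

Per-block:
  L0: {t} / ∅
  L1: {t} / ∅
  L2: {q,t,v} / {t}
  L3: {d,t} / {q}
  L4: {t,v} / {t}

Live sets:
  L0 li=∅ lo=∅
  L1 li=∅ lo={t}
  L2 li={t} lo={q}
  L3 li={q} lo={t}
  L4 li={t} lo=∅

Interference:
  d — {q,t}
  q — {d,t,v}
  t — {d,q}
  v — {q}

N(t) = ["d", "q"]

Answer: ["d", "q"]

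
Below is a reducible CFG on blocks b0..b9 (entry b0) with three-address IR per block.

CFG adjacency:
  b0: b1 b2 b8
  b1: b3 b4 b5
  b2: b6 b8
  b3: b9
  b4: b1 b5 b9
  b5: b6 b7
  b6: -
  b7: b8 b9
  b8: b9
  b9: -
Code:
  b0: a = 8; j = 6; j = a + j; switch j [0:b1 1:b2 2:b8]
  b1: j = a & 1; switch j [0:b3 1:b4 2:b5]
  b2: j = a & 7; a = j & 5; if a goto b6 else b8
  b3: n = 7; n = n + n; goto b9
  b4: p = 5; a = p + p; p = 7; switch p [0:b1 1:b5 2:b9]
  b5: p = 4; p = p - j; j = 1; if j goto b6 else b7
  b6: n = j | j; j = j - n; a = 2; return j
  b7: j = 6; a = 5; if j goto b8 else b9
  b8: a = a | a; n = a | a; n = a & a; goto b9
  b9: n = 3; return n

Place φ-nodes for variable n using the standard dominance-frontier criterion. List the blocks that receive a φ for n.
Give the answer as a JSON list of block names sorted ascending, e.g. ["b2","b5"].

Answer: ["b9"]

Analysis:
idom tree: b1←b0 b2←b0 b3←b1 b4←b1 b5←b1 b6←b0 b7←b5 b8←b0 b9←b0
Dom∩ at merges:
  b1: preds {b0,b4}: {b0} ∩ {b0,b1,b4} = {b0}; idom=b0
  b5: preds {b1,b4}: {b0,b1} ∩ {b0,b1,b4} = {b0,b1}; idom=b1
  b6: preds {b2,b5}: {b0,b2} ∩ {b0,b1,b5} = {b0}; idom=b0
  b8: preds {b0,b2,b7}: {b0} ∩ {b0,b2} ∩ {b0,b1,b5,b7} = {b0}; idom=b0
  b9: preds {b3,b4,b7,b8}: {b0,b1,b3} ∩ {b0,b1,b4} ∩ {b0,b1,b5,b7} ∩ {b0,b8} = {b0}; idom=b0

DF walk-up:
  b1←b0: walk · to b0
  b1←b4: walk b4→b1 to b0
  b5←b1: walk · to b1
  b5←b4: walk b4 to b1
  b6←b2: walk b2 to b0
  b6←b5: walk b5→b1 to b0
  b8←b0: walk · to b0
  b8←b2: walk b2 to b0
  b8←b7: walk b7→b5→b1 to b0
  b9←b3: walk b3→b1 to b0
  b9←b4: walk b4→b1 to b0
  b9←b7: walk b7→b5→b1 to b0
  b9←b8: walk b8 to b0
  DF(b0)=∅
  DF(b1)={b1,b6,b8,b9}
  DF(b2)={b6,b8}
  DF(b3)={b9}
  DF(b4)={b1,b5,b9}
  DF(b5)={b6,b8,b9}
  DF(b6)=∅
  DF(b7)={b8,b9}
  DF(b8)={b9}
  DF(b9)=∅

φ for n: defs {b3,b6,b8,b9}
  DF⁺ = {b9}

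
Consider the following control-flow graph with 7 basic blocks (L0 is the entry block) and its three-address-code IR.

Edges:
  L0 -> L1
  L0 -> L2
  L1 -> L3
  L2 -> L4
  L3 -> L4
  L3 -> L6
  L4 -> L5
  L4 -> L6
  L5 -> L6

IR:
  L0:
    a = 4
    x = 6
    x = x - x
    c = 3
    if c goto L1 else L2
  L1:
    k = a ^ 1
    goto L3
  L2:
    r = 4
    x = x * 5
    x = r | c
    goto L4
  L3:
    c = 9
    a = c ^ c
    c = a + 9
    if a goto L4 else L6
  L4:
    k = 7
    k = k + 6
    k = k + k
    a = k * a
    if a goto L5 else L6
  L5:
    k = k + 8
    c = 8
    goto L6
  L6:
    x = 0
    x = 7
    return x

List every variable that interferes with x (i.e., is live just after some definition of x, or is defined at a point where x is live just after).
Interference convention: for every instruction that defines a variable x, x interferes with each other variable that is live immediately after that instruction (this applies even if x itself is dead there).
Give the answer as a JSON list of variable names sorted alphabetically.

def/use:
  L0 def {a,c,x} use ∅
  L1 def {k} use {a}
  L2 def {r,x} use {c,x}
  L3 def {a,c} use ∅
  L4 def {a,k} use {a}
  L5 def {c,k} use {k}
  L6 def {x} use ∅

Backward fixpoint:
  live L0: ∅→{a,c,x}
  live L1: {a}→∅
  live L2: {a,c,x}→{a}
  live L3: ∅→{a}
  live L4: {a}→{k}
  live L5: {k}→∅
  live L6: ∅→∅

Interference:
  a↔{c,k,r,x}
  c↔{a,r,x}
  k↔{a}
  r↔{a,c,x}
  x↔{a,c,r}

N(x) = ["a", "c", "r"]

Answer: ["a", "c", "r"]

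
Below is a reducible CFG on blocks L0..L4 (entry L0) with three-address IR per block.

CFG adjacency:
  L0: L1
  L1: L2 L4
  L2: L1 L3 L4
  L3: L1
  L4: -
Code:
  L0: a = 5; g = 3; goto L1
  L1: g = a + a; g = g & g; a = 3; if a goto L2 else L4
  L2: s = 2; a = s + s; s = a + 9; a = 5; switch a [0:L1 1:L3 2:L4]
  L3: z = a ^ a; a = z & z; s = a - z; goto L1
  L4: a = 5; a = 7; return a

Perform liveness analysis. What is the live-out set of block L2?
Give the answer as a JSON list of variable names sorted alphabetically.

def/use:
  L0 def {a,g} use ∅
  L1 def {a,g} use {a}
  L2 def {a,s} use ∅
  L3 def {a,s,z} use {a}
  L4 def {a} use ∅

Live sets:
  L0: in=∅ out={a}
  L1: in={a} out=∅
  L2: in=∅ out={a}
  L3: in={a} out={a}
  L4: in=∅ out=∅

live-out(L2) = ["a"]

Answer: ["a"]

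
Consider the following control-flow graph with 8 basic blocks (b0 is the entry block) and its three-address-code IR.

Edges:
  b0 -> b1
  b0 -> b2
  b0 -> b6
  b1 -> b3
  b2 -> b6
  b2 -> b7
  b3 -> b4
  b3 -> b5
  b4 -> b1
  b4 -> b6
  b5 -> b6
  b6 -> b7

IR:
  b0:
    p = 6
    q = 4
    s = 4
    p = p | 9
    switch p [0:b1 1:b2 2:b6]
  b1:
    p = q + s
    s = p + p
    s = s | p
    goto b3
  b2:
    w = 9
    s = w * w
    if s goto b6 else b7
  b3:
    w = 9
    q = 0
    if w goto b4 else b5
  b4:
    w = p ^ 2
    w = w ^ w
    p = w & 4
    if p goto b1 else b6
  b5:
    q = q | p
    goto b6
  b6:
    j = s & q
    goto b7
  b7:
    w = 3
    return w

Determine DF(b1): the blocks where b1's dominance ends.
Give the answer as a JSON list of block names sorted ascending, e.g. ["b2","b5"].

Answer: ["b1", "b6"]

Analysis:
idom tree: b1←b0 b2←b0 b3←b1 b4←b3 b5←b3 b6←b0 b7←b0
Dom∩ at merges:
  b1: preds {b0,b4}: {b0} ∩ {b0,b1,b3,b4} = {b0}; idom=b0
  b6: preds {b0,b2,b4,b5}: {b0} ∩ {b0,b2} ∩ {b0,b1,b3,b4} ∩ {b0,b1,b3,b5} = {b0}; idom=b0
  b7: preds {b2,b6}: {b0,b2} ∩ {b0,b6} = {b0}; idom=b0

DF walk-up:
  join b1 pred b0: · stop@b0
  join b1 pred b4: b4→b3→b1 stop@b0
  join b6 pred b0: · stop@b0
  join b6 pred b2: b2 stop@b0
  join b6 pred b4: b4→b3→b1 stop@b0
  join b6 pred b5: b5→b3→b1 stop@b0
  join b7 pred b2: b2 stop@b0
  join b7 pred b6: b6 stop@b0
  b0 → ∅
  b1 → {b1,b6}
  b2 → {b6,b7}
  b3 → {b1,b6}
  b4 → {b1,b6}
  b5 → {b6}
  b6 → {b7}
  b7 → ∅

DF(b1) = ["b1", "b6"]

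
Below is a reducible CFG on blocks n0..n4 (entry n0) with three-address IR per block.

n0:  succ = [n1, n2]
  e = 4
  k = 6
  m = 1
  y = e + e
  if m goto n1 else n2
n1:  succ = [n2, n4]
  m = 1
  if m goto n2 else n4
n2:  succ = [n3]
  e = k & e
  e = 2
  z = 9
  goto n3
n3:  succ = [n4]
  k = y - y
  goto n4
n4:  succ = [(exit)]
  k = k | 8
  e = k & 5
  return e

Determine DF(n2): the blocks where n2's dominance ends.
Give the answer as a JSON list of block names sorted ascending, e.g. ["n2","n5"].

idom tree: n1←n0 n2←n0 n3←n2 n4←n0
Dom at joins:
  n2: preds {n0,n1}: {n0} ∩ {n0,n1} = {n0}; idom=n0
  n4: preds {n1,n3}: {n0,n1} ∩ {n0,n2,n3} = {n0}; idom=n0

Frontier:
  join n2 pred n0: · stop@n0
  join n2 pred n1: n1 stop@n0
  join n4 pred n1: n1 stop@n0
  join n4 pred n3: n3→n2 stop@n0
  DF(n0)=∅
  DF(n1)={n2,n4}
  DF(n2)={n4}
  DF(n3)={n4}
  DF(n4)=∅

DF(n2) = ["n4"]

Answer: ["n4"]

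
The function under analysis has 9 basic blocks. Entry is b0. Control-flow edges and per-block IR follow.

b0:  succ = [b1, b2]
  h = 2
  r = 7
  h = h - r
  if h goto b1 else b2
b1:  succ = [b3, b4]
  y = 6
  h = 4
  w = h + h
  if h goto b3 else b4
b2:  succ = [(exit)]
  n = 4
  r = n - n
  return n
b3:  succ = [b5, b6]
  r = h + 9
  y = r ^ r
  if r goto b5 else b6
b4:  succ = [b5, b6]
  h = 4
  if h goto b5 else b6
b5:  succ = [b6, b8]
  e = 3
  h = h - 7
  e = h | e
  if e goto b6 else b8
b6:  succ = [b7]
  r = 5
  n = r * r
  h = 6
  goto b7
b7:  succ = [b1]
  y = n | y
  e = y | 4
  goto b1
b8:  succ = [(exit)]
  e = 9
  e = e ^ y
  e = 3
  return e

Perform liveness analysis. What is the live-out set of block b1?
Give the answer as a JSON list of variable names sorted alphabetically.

def/use:
  b0: {h,r} / ∅
  b1: {h,w,y} / ∅
  b2: {n,r} / ∅
  b3: {r,y} / {h}
  b4: {h} / ∅
  b5: {e,h} / {h}
  b6: {h,n,r} / ∅
  b7: {e,y} / {n,y}
  b8: {e} / {y}

Live sets:
  b0 li=∅ lo=∅
  b1 li=∅ lo={h,y}
  b2 li=∅ lo=∅
  b3 li={h} lo={h,y}
  b4 li={y} lo={h,y}
  b5 li={h,y} lo={y}
  b6 li={y} lo={n,y}
  b7 li={n,y} lo=∅
  b8 li={y} lo=∅

live-out(b1) = ["h", "y"]

Answer: ["h", "y"]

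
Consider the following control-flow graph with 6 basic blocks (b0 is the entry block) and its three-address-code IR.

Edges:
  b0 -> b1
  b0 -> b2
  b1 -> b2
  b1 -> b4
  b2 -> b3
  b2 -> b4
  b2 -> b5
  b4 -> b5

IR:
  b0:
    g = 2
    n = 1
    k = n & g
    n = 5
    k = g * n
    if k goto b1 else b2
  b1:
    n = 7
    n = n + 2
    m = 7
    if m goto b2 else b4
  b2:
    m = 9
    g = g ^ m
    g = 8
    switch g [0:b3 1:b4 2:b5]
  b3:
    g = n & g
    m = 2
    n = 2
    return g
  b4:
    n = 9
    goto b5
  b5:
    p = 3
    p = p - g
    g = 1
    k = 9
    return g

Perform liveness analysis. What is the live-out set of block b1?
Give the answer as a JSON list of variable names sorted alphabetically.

Answer: ["g", "n"]

Analysis:
Per-block:
  b0 def {g,k,n} use ∅
  b1 def {m,n} use ∅
  b2 def {g,m} use {g}
  b3 def {g,m,n} use {g,n}
  b4 def {n} use ∅
  b5 def {g,k,p} use {g}

Live sets:
  live b0: ∅→{g,n}
  live b1: {g}→{g,n}
  live b2: {g,n}→{g,n}
  live b3: {g,n}→∅
  live b4: {g}→{g}
  live b5: {g}→∅

live-out(b1) = ["g", "n"]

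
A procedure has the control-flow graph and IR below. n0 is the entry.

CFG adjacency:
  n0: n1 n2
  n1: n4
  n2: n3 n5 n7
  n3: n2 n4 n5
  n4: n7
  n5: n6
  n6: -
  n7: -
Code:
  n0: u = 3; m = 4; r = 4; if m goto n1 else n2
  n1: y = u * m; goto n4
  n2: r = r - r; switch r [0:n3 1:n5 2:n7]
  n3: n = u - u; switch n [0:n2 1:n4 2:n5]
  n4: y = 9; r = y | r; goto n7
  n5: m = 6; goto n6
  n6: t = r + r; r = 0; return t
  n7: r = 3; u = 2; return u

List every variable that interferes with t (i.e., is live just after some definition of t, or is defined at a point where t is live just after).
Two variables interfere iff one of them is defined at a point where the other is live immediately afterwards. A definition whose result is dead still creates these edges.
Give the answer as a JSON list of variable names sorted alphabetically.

Answer: ["r"]

Analysis:
def/use:
  n0 def {m,r,u} use ∅
  n1 def {y} use {m,u}
  n2 def {r} use {r}
  n3 def {n} use {u}
  n4 def {r,y} use {r}
  n5 def {m} use ∅
  n6 def {r,t} use {r}
  n7 def {r,u} use ∅

Liveness:
  n0: in=∅ out={m,r,u}
  n1: in={m,r,u} out={r}
  n2: in={r,u} out={r,u}
  n3: in={r,u} out={r,u}
  n4: in={r} out=∅
  n5: in={r} out={r}
  n6: in={r} out=∅
  n7: in=∅ out=∅

Interfere edges:
  m↔{r,u}
  n↔{r,u}
  r↔{m,n,t,u,y}
  t↔{r}
  u↔{m,n,r}
  y↔{r}

N(t) = ["r"]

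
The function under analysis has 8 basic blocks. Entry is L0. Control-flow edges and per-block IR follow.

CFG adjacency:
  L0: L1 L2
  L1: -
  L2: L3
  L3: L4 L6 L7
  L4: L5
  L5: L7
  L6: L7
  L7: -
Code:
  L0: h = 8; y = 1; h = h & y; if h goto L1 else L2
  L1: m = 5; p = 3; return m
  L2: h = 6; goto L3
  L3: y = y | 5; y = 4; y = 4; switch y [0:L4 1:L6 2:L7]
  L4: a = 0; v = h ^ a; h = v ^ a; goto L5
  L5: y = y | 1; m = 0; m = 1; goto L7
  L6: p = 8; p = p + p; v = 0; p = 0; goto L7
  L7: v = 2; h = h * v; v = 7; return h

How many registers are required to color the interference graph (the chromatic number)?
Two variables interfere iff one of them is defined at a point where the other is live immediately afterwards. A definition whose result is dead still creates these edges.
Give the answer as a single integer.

Answer: 4

Working:
Per-block:
  L0 def {h,y} use ∅
  L1 def {m,p} use ∅
  L2 def {h} use ∅
  L3 def {y} use {y}
  L4 def {a,h,v} use {h}
  L5 def {m,y} use {y}
  L6 def {p,v} use ∅
  L7 def {h,v} use {h}

Liveness:
  L0 li=∅ lo={y}
  L1 li=∅ lo=∅
  L2 li={y} lo={h,y}
  L3 li={h,y} lo={h,y}
  L4 li={h,y} lo={h,y}
  L5 li={h,y} lo={h}
  L6 li={h} lo={h}
  L7 li={h} lo=∅

Interference:
  a — {h,v,y}
  h — {a,m,p,v,y}
  m — {h,p}
  p — {h,m}
  v — {a,h,y}
  y — {a,h,v}

Registers:
  {a,h,v,y} pairwise interfere (4-clique) ⇒ χ ≥ 4
  assign a→r1 h→r0 m→r1 p→r2 v→r2 y→r3 — no edge inside a register ⇒ χ ≤ 4
  χ = 4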